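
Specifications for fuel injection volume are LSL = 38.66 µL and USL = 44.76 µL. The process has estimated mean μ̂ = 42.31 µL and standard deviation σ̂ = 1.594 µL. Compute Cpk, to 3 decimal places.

Cpu = (USL − μ̂) / (3σ̂) = (44.76 − 42.31) / (3 × 1.594) = 0.5123; Cpl = (μ̂ − LSL) / (3σ̂) = (42.31 − 38.66) / (3 × 1.594) = 0.7633; Cpk = min(Cpu, Cpl) = 0.5123

0.512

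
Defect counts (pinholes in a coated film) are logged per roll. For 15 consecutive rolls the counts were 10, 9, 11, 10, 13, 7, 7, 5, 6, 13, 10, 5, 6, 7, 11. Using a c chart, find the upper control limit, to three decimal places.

17.498

c̄ = (10 + 9 + 11 + 10 + 13 + 7 + 7 + 5 + 6 + 13 + 10 + 5 + 6 + 7 + 11) / 15 = 130 / 15 = 8.6667
UCL = c̄ + 3√c̄ = 8.6667 + 3 × √8.6667 = 8.6667 + 3 × 2.9439 = 17.4984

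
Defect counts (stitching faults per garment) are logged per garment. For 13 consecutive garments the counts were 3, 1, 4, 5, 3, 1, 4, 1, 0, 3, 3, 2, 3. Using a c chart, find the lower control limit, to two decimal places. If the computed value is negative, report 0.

0.00

c̄ = (3 + 1 + 4 + 5 + 3 + 1 + 4 + 1 + 0 + 3 + 3 + 2 + 3) / 13 = 33 / 13 = 2.5385
LCL = c̄ − 3√c̄ = 2.5385 − 3 × 1.5933 = -2.2413 → 0 (cannot be negative)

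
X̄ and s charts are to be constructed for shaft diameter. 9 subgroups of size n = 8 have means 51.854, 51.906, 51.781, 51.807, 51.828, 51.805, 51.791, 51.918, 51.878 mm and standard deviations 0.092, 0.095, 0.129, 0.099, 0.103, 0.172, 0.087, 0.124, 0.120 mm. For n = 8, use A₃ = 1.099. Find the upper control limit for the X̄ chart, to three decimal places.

X̄̄ = (51.854 + 51.906 + 51.781 + 51.807 + 51.828 + 51.805 + 51.791 + 51.918 + 51.878) / 9 = 51.8409
s̄ = (0.092 + 0.095 + 0.129 + 0.099 + 0.103 + 0.172 + 0.087 + 0.124 + 0.120) / 9 = 0.1134
UCL = X̄̄ + A₃·s̄ = 51.8409 + 1.099 × 0.1134 = 51.9656

51.966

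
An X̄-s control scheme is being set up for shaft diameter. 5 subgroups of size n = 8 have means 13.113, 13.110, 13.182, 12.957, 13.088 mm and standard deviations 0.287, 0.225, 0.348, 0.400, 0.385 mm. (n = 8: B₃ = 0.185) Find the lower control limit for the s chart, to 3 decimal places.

0.061

s̄ = (0.287 + 0.225 + 0.348 + 0.400 + 0.385) / 5 = 0.3290
LCL_s = B₃·s̄ = 0.185 × 0.3290 = 0.0609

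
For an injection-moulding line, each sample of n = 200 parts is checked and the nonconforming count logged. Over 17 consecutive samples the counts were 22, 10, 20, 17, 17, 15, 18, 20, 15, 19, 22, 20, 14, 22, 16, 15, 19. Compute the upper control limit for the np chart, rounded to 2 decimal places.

p̄ = Σdᵢ / (k·n) = 301 / (17 × 200) = 0.08853
UCL = np̄ + 3·√(np̄(1−p̄)) = 17.7059 + 3 × √(17.7059×0.91147) = 17.7059 + 3 × 4.0173 = 29.7577

29.76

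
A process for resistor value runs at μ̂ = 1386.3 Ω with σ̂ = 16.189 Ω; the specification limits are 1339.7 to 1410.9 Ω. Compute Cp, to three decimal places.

Cp = (USL − LSL) / (6σ̂) = (1410.9 − 1339.7) / (6 × 16.189) = 71.2000 / 97.1340 = 0.7330

0.733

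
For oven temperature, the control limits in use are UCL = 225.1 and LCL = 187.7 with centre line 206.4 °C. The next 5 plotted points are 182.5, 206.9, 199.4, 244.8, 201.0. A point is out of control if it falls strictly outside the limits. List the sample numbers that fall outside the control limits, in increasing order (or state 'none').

Compare each point to [187.7, 225.1]: sample 1 = 182.5 < LCL; sample 4 = 244.8 > UCL.

1, 4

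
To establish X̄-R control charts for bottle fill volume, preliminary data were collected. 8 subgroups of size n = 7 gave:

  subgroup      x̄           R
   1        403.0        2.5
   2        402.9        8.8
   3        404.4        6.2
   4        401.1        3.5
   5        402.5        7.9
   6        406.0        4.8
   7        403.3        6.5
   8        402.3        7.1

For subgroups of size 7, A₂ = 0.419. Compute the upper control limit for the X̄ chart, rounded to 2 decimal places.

X̄̄ = (403.0 + 402.9 + 404.4 + 401.1 + 402.5 + 406.0 + 403.3 + 402.3) / 8 = 3225.5000 / 8 = 403.1875
R̄ = (2.5 + 8.8 + 6.2 + 3.5 + 7.9 + 4.8 + 6.5 + 7.1) / 8 = 47.3000 / 8 = 5.9125
UCL = X̄̄ + A₂·R̄ = 403.1875 + 0.419 × 5.9125 = 405.6648

405.66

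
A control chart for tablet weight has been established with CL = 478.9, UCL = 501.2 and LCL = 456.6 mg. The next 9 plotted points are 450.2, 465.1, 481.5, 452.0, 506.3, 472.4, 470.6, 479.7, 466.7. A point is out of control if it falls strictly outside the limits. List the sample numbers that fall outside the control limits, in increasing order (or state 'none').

Compare each point to [456.6, 501.2]: sample 1 = 450.2 < LCL; sample 4 = 452.0 < LCL; sample 5 = 506.3 > UCL.

1, 4, 5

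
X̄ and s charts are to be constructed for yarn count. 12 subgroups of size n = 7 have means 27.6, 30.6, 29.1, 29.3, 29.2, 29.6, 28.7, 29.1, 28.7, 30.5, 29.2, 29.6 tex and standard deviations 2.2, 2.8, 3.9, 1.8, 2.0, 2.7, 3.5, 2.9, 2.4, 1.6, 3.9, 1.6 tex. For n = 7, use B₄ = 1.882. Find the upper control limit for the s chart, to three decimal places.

s̄ = (2.2 + 2.8 + 3.9 + 1.8 + 2.0 + 2.7 + 3.5 + 2.9 + 2.4 + 1.6 + 3.9 + 1.6) / 12 = 2.6083
UCL_s = B₄·s̄ = 1.882 × 2.6083 = 4.9089

4.909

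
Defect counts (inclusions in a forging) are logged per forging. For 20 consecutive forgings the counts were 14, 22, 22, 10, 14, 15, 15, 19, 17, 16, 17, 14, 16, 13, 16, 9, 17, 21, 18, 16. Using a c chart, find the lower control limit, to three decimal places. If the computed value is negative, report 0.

c̄ = (14 + 22 + 22 + 10 + 14 + 15 + 15 + 19 + 17 + 16 + 17 + 14 + 16 + 13 + 16 + 9 + 17 + 21 + 18 + 16) / 20 = 321 / 20 = 16.0500
LCL = c̄ − 3√c̄ = 16.0500 − 3 × 4.0062 = 4.0313

4.031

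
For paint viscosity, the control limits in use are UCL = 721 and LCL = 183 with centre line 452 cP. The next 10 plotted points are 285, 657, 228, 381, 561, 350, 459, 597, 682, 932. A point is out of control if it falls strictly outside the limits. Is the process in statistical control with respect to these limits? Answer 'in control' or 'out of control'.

Compare each point to [183, 721]: sample 10 = 932 > UCL.

out of control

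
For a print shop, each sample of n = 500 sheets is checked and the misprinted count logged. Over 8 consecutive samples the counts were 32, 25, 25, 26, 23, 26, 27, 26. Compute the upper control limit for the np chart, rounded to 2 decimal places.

41.21

p̄ = Σdᵢ / (k·n) = 210 / (8 × 500) = 0.05250
UCL = np̄ + 3·√(np̄(1−p̄)) = 26.2500 + 3 × √(26.2500×0.94750) = 26.2500 + 3 × 4.9872 = 41.2115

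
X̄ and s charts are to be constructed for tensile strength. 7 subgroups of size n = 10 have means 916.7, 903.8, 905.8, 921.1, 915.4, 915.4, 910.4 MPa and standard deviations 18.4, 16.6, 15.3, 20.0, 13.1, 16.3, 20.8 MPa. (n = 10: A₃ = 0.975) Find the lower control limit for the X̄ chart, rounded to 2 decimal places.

X̄̄ = (916.7 + 903.8 + 905.8 + 921.1 + 915.4 + 915.4 + 910.4) / 7 = 912.6571
s̄ = (18.4 + 16.6 + 15.3 + 20.0 + 13.1 + 16.3 + 20.8) / 7 = 17.2143
LCL = X̄̄ − A₃·s̄ = 912.6571 − 0.975 × 17.2143 = 895.8732

895.87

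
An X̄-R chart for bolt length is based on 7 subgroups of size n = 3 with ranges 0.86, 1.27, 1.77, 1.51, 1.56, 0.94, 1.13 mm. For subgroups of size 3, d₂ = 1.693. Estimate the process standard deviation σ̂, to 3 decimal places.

R̄ = (0.86 + 1.27 + 1.77 + 1.51 + 1.56 + 0.94 + 1.13) / 7 = 1.2914
σ̂ = R̄ / d₂ = 1.2914 / 1.693 = 0.7628

0.763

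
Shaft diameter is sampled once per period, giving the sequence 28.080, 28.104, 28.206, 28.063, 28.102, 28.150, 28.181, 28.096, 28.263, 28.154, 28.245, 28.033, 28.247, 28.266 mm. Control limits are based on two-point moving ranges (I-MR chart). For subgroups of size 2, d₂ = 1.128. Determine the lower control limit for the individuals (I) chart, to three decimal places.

27.894

X̄ = (28.080 + 28.104 + 28.206 + 28.063 + 28.102 + 28.150 + 28.181 + 28.096 + 28.263 + 28.154 + 28.245 + 28.033 + 28.247 + 28.266) / 14 = 28.1564
Moving ranges: 0.024, 0.102, 0.143, 0.039, 0.048, 0.031, 0.085, 0.167, 0.109, 0.091, 0.212, 0.214, 0.019; M̄R̄ = 1.2840 / 13 = 0.0988
LCL = X̄ − 3·M̄R̄/d₂ = 28.1564 − 3 × 0.0988 / 1.128 = 27.8937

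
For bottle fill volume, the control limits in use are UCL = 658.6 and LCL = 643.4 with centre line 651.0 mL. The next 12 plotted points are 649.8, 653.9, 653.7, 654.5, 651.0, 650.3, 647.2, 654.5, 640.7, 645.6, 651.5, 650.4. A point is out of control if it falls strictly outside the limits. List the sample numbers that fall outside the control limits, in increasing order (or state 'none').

Compare each point to [643.4, 658.6]: sample 9 = 640.7 < LCL.

9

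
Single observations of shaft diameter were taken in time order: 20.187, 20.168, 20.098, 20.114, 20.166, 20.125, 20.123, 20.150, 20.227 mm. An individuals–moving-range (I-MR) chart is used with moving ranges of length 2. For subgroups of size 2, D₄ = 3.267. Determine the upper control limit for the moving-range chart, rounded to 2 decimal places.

0.12

Moving ranges: 0.019, 0.070, 0.016, 0.052, 0.041, 0.002, 0.027, 0.077; M̄R̄ = 0.3040 / 8 = 0.0380
UCL_MR = D₄·M̄R̄ = 3.267 × 0.0380 = 0.1241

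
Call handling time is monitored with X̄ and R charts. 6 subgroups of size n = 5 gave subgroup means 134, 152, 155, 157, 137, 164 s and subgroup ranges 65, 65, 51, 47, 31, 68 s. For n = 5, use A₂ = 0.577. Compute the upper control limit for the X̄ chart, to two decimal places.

X̄̄ = (134 + 152 + 155 + 157 + 137 + 164) / 6 = 899.0000 / 6 = 149.8333
R̄ = (65 + 65 + 51 + 47 + 31 + 68) / 6 = 327.0000 / 6 = 54.5000
UCL = X̄̄ + A₂·R̄ = 149.8333 + 0.577 × 54.5000 = 181.2798

181.28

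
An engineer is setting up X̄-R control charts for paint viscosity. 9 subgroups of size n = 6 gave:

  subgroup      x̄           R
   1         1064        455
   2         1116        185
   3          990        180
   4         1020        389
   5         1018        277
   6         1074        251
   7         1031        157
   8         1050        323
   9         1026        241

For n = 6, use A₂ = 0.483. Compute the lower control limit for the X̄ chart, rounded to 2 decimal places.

X̄̄ = (1064 + 1116 + 990 + 1020 + 1018 + 1074 + 1031 + 1050 + 1026) / 9 = 9389.0000 / 9 = 1043.2222
R̄ = (455 + 185 + 180 + 389 + 277 + 251 + 157 + 323 + 241) / 9 = 2458.0000 / 9 = 273.1111
LCL = X̄̄ − A₂·R̄ = 1043.2222 − 0.483 × 273.1111 = 911.3096

911.31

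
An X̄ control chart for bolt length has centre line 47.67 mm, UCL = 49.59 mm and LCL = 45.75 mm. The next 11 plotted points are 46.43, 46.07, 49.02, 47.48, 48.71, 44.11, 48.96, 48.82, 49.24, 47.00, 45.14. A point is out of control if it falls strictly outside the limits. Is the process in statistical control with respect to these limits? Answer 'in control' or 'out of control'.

out of control

Compare each point to [45.75, 49.59]: sample 6 = 44.11 < LCL; sample 11 = 45.14 < LCL.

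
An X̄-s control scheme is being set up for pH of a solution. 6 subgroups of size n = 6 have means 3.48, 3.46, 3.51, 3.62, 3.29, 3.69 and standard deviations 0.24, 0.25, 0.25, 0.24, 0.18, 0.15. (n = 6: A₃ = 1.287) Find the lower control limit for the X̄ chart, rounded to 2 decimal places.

3.23

X̄̄ = (3.48 + 3.46 + 3.51 + 3.62 + 3.29 + 3.69) / 6 = 3.5083
s̄ = (0.24 + 0.25 + 0.25 + 0.24 + 0.18 + 0.15) / 6 = 0.2183
LCL = X̄̄ − A₃·s̄ = 3.5083 − 1.287 × 0.2183 = 3.2273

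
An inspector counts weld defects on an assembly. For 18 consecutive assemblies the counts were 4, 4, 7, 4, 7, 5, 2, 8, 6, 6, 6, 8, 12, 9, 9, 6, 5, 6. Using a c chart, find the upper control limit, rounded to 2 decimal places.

13.88

c̄ = (4 + 4 + 7 + 4 + 7 + 5 + 2 + 8 + 6 + 6 + 6 + 8 + 12 + 9 + 9 + 6 + 5 + 6) / 18 = 114 / 18 = 6.3333
UCL = c̄ + 3√c̄ = 6.3333 + 3 × √6.3333 = 6.3333 + 3 × 2.5166 = 13.8832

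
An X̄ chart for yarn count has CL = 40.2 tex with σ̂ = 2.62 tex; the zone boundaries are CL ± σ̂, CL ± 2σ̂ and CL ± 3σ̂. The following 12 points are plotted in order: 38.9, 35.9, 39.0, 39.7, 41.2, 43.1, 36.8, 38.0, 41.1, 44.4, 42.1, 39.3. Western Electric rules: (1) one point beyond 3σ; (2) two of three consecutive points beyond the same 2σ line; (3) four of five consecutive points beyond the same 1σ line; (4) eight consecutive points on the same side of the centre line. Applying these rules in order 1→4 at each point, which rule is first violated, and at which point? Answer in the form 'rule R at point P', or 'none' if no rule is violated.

Zone of each point (C = within 1σ̂, B = 1σ̂–2σ̂, A = 2σ̂–3σ̂, * = beyond 3σ̂; sign = side of CL): 1:-C, 2:-B, 3:-C, 4:-C, 5:+C, 6:+B, 7:-B, 8:-C, 9:+C, 10:+B, 11:+C, 12:-C
No rule fires across all 12 points.

none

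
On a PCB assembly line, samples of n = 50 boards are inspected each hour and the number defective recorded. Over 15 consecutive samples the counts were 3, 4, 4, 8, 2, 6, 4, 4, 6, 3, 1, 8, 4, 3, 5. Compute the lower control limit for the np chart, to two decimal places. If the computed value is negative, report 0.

0.00

p̄ = Σdᵢ / (k·n) = 65 / (15 × 50) = 0.08667
LCL = np̄ − 3·√(np̄(1−p̄)) = 4.3333 − 3 × 1.9894 = -1.6349 → 0 (negative, so LCL = 0)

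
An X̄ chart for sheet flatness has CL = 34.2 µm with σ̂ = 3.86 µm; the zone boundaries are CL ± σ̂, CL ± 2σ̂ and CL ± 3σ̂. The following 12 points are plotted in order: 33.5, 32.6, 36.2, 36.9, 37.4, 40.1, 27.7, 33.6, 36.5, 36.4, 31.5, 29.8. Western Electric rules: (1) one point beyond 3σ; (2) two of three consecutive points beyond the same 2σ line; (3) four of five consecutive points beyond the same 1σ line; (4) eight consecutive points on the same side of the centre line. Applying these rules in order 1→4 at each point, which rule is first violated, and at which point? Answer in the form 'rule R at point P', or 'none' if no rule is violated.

none

Zone of each point (C = within 1σ̂, B = 1σ̂–2σ̂, A = 2σ̂–3σ̂, * = beyond 3σ̂; sign = side of CL): 1:-C, 2:-C, 3:+C, 4:+C, 5:+C, 6:+B, 7:-B, 8:-C, 9:+C, 10:+C, 11:-C, 12:-B
No rule fires across all 12 points.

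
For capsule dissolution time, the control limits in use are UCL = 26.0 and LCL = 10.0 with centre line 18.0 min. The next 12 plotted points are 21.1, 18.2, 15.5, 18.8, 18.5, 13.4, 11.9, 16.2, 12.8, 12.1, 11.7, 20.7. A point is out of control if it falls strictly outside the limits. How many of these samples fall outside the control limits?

All 12 points lie within [10.0, 26.0].

0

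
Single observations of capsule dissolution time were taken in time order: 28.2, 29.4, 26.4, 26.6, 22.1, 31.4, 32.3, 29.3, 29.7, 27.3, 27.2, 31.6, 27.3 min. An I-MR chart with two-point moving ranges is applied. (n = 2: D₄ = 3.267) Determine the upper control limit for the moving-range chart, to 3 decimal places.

Moving ranges: 1.2, 3.0, 0.2, 4.5, 9.3, 0.9, 3.0, 0.4, 2.4, 0.1, 4.4, 4.3; M̄R̄ = 33.7000 / 12 = 2.8083
UCL_MR = D₄·M̄R̄ = 3.267 × 2.8083 = 9.1748

9.175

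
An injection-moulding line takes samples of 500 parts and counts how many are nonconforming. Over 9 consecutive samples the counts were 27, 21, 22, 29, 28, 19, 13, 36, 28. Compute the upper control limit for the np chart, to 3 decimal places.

39.336

p̄ = Σdᵢ / (k·n) = 223 / (9 × 500) = 0.04956
UCL = np̄ + 3·√(np̄(1−p̄)) = 24.7778 + 3 × √(24.7778×0.95044) = 24.7778 + 3 × 4.8528 = 39.3362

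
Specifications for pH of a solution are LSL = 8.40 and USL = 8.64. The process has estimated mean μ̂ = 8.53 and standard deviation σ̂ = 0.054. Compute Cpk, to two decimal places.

0.68

Cpu = (USL − μ̂) / (3σ̂) = (8.64 − 8.53) / (3 × 0.054) = 0.6790; Cpl = (μ̂ − LSL) / (3σ̂) = (8.53 − 8.40) / (3 × 0.054) = 0.8025; Cpk = min(Cpu, Cpl) = 0.6790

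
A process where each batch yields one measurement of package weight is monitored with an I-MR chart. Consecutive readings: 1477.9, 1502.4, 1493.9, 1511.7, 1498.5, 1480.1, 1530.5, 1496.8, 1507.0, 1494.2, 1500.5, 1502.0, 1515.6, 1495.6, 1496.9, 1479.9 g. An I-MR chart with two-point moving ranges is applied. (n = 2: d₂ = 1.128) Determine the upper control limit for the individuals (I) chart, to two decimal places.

1543.15

X̄ = (1477.9 + 1502.4 + 1493.9 + 1511.7 + 1498.5 + 1480.1 + 1530.5 + 1496.8 + 1507.0 + 1494.2 + 1500.5 + 1502.0 + 1515.6 + 1495.6 + 1496.9 + 1479.9) / 16 = 1498.9688
Moving ranges: 24.5, 8.5, 17.8, 13.2, 18.4, 50.4, 33.7, 10.2, 12.8, 6.3, 1.5, 13.6, 20.0, 1.3, 17.0; M̄R̄ = 249.2000 / 15 = 16.6133
UCL = X̄ + 3·M̄R̄/d₂ = 1498.9688 + 3 × 16.6133 / 1.128 = 1543.1531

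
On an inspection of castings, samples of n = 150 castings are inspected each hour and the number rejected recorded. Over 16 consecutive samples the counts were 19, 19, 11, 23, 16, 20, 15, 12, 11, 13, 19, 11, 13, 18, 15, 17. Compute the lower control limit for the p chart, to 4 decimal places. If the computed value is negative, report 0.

p̄ = Σdᵢ / (k·n) = 252 / (16 × 150) = 0.10500
LCL = p̄ − 3·√(p̄(1−p̄)/n) = 0.10500 − 3 × 0.02503 = 0.02991

0.0299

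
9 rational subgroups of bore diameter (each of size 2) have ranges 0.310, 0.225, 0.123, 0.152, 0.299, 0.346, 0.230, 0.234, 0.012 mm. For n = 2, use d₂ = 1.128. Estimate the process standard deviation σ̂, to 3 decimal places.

0.190

R̄ = (0.310 + 0.225 + 0.123 + 0.152 + 0.299 + 0.346 + 0.230 + 0.234 + 0.012) / 9 = 0.2146
σ̂ = R̄ / d₂ = 0.2146 / 1.128 = 0.1902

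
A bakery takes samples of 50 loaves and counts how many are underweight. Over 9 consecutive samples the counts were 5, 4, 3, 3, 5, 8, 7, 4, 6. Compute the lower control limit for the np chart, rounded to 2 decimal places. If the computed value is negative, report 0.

0.00

p̄ = Σdᵢ / (k·n) = 45 / (9 × 50) = 0.10000
LCL = np̄ − 3·√(np̄(1−p̄)) = 5.0000 − 3 × 2.1213 = -1.3640 → 0 (negative, so LCL = 0)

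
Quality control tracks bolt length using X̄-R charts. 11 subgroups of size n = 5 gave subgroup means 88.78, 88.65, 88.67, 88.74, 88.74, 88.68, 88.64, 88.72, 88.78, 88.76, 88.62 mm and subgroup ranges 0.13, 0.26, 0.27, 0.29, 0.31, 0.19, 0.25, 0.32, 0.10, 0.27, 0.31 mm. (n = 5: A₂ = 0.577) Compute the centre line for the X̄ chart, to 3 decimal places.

88.707

X̄̄ = (88.78 + 88.65 + 88.67 + 88.74 + 88.74 + 88.68 + 88.64 + 88.72 + 88.78 + 88.76 + 88.62) / 11 = 975.7800 / 11 = 88.7073
CL = X̄̄ = 88.7073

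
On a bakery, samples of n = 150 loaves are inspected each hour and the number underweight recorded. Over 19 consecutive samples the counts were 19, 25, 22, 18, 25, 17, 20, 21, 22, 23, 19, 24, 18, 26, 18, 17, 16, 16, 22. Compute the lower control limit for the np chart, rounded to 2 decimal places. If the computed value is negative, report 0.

7.82

p̄ = Σdᵢ / (k·n) = 388 / (19 × 150) = 0.13614
LCL = np̄ − 3·√(np̄(1−p̄)) = 20.4211 − 3 × 4.2001 = 7.8207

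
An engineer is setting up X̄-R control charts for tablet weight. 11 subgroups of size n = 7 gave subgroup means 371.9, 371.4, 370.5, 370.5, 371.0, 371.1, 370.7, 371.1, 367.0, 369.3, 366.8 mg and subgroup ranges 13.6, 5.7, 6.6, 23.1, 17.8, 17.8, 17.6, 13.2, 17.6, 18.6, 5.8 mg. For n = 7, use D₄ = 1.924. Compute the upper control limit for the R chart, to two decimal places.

R̄ = (13.6 + 5.7 + 6.6 + 23.1 + 17.8 + 17.8 + 17.6 + 13.2 + 17.6 + 18.6 + 5.8) / 11 = 157.4000 / 11 = 14.3091
UCL_R = D₄·R̄ = 1.924 × 14.3091 = 27.5307

27.53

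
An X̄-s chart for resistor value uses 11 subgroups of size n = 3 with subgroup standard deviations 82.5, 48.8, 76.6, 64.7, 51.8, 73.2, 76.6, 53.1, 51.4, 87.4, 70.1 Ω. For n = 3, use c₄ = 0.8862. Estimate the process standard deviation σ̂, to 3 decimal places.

75.522

s̄ = (82.5 + 48.8 + 76.6 + 64.7 + 51.8 + 73.2 + 76.6 + 53.1 + 51.4 + 87.4 + 70.1) / 11 = 66.9273
σ̂ = s̄ / c₄ = 66.9273 / 0.8862 = 75.5216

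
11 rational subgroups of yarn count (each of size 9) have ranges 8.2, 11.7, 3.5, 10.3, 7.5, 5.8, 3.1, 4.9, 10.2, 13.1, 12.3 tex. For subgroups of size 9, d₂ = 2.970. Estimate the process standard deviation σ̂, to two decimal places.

2.77

R̄ = (8.2 + 11.7 + 3.5 + 10.3 + 7.5 + 5.8 + 3.1 + 4.9 + 10.2 + 13.1 + 12.3) / 11 = 8.2364
σ̂ = R̄ / d₂ = 8.2364 / 2.970 = 2.7732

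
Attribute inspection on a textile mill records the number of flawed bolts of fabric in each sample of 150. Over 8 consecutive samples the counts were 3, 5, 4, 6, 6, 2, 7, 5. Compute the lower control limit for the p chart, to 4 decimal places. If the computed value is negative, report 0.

p̄ = Σdᵢ / (k·n) = 38 / (8 × 150) = 0.03167
LCL = p̄ − 3·√(p̄(1−p̄)/n) = 0.03167 − 3 × 0.01430 = -0.01123 → 0 (negative, so LCL = 0)

0.0000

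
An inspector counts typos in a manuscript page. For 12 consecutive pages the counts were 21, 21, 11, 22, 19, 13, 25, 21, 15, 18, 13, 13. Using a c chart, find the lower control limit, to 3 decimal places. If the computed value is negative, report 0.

5.057

c̄ = (21 + 21 + 11 + 22 + 19 + 13 + 25 + 21 + 15 + 18 + 13 + 13) / 12 = 212 / 12 = 17.6667
LCL = c̄ − 3√c̄ = 17.6667 − 3 × 4.2032 = 5.0571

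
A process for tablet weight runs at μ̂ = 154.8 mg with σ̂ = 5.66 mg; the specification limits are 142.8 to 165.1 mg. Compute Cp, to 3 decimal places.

Cp = (USL − LSL) / (6σ̂) = (165.1 − 142.8) / (6 × 5.66) = 22.3000 / 33.9600 = 0.6567

0.657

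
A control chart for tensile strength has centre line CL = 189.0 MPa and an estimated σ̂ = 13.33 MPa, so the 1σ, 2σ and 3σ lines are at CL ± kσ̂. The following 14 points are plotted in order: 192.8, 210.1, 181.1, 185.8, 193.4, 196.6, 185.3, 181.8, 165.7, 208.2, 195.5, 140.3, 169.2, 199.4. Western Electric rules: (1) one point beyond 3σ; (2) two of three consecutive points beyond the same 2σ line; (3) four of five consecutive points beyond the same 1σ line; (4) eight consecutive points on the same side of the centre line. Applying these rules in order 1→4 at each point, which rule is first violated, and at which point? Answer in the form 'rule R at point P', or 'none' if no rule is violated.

rule 1 at point 12

Zone of each point (C = within 1σ̂, B = 1σ̂–2σ̂, A = 2σ̂–3σ̂, * = beyond 3σ̂; sign = side of CL): 1:+C, 2:+B, 3:-C, 4:-C, 5:+C, 6:+C, 7:-C, 8:-C, 9:-B, 10:+B, 11:+C, 12:-*, 13:-B, 14:+C
Rule 1 (one point beyond the 3σ limits) is satisfied at point 12.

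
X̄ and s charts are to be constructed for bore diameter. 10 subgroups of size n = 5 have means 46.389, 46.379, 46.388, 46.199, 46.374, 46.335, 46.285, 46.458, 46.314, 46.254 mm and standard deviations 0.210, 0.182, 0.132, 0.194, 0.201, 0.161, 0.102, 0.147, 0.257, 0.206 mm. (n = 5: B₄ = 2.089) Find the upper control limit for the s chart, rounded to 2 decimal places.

0.37

s̄ = (0.210 + 0.182 + 0.132 + 0.194 + 0.201 + 0.161 + 0.102 + 0.147 + 0.257 + 0.206) / 10 = 0.1792
UCL_s = B₄·s̄ = 2.089 × 0.1792 = 0.3743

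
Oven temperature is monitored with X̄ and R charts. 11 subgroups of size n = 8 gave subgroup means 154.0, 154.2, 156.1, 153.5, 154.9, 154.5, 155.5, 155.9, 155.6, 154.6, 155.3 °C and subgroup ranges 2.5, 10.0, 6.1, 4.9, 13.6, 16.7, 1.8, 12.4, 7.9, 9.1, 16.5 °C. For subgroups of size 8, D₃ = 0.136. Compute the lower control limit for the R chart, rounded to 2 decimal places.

R̄ = (2.5 + 10.0 + 6.1 + 4.9 + 13.6 + 16.7 + 1.8 + 12.4 + 7.9 + 9.1 + 16.5) / 11 = 101.5000 / 11 = 9.2273
LCL_R = D₃·R̄ = 0.136 × 9.2273 = 1.2549

1.25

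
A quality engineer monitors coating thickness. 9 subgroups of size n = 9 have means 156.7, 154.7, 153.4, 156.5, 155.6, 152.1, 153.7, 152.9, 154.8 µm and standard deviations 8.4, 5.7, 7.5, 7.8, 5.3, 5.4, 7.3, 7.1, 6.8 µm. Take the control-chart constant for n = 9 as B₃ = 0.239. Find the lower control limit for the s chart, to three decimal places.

s̄ = (8.4 + 5.7 + 7.5 + 7.8 + 5.3 + 5.4 + 7.3 + 7.1 + 6.8) / 9 = 6.8111
LCL_s = B₃·s̄ = 0.239 × 6.8111 = 1.6279

1.628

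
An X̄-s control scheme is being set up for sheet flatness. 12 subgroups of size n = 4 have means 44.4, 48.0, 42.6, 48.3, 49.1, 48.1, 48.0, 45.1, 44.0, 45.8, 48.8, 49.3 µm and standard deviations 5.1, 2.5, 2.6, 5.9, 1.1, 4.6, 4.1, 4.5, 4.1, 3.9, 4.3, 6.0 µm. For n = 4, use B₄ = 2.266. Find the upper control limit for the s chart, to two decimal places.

9.20

s̄ = (5.1 + 2.5 + 2.6 + 5.9 + 1.1 + 4.6 + 4.1 + 4.5 + 4.1 + 3.9 + 4.3 + 6.0) / 12 = 4.0583
UCL_s = B₄·s̄ = 2.266 × 4.0583 = 9.1962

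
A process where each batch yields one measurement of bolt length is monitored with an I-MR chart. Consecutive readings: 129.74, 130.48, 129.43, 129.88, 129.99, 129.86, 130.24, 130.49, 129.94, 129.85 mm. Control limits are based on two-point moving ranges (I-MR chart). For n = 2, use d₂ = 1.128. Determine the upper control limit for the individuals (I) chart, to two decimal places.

131.10

X̄ = (129.74 + 130.48 + 129.43 + 129.88 + 129.99 + 129.86 + 130.24 + 130.49 + 129.94 + 129.85) / 10 = 129.9900
Moving ranges: 0.74, 1.05, 0.45, 0.11, 0.13, 0.38, 0.25, 0.55, 0.09; M̄R̄ = 3.7500 / 9 = 0.4167
UCL = X̄ + 3·M̄R̄/d₂ = 129.9900 + 3 × 0.4167 / 1.128 = 131.0982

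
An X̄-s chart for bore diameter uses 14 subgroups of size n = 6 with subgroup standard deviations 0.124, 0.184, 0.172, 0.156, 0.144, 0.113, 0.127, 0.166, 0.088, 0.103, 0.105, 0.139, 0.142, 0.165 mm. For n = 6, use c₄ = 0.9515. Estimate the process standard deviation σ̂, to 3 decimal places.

s̄ = (0.124 + 0.184 + 0.172 + 0.156 + 0.144 + 0.113 + 0.127 + 0.166 + 0.088 + 0.103 + 0.105 + 0.139 + 0.142 + 0.165) / 14 = 0.1377
σ̂ = s̄ / c₄ = 0.1377 / 0.9515 = 0.1447

0.145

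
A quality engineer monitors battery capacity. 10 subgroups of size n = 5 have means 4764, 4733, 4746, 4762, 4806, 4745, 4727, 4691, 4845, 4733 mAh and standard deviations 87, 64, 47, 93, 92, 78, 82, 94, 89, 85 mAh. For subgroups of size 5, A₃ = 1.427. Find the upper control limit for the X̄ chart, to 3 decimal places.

X̄̄ = (4764 + 4733 + 4746 + 4762 + 4806 + 4745 + 4727 + 4691 + 4845 + 4733) / 10 = 4755.2000
s̄ = (87 + 64 + 47 + 93 + 92 + 78 + 82 + 94 + 89 + 85) / 10 = 81.1000
UCL = X̄̄ + A₃·s̄ = 4755.2000 + 1.427 × 81.1000 = 4870.9297

4870.930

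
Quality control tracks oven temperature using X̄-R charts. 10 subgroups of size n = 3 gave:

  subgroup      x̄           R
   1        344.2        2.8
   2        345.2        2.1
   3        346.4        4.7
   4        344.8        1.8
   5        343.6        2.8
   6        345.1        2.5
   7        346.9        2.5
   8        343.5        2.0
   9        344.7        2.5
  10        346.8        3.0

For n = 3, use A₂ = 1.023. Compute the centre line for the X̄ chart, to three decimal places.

X̄̄ = (344.2 + 345.2 + 346.4 + 344.8 + 343.6 + 345.1 + 346.9 + 343.5 + 344.7 + 346.8) / 10 = 3451.2000 / 10 = 345.1200
CL = X̄̄ = 345.1200

345.120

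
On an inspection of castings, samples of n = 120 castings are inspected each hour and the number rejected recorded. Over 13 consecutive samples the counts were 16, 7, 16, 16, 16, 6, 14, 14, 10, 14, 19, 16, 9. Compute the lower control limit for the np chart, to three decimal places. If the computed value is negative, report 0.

p̄ = Σdᵢ / (k·n) = 173 / (13 × 120) = 0.11090
LCL = np̄ − 3·√(np̄(1−p̄)) = 13.3077 − 3 × 3.4398 = 2.9884

2.988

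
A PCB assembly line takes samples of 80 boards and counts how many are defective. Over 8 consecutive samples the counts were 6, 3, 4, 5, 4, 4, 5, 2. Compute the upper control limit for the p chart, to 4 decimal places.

p̄ = Σdᵢ / (k·n) = 33 / (8 × 80) = 0.05156
UCL = p̄ + 3·√(p̄(1−p̄)/n) = 0.05156 + 3 × √(0.05156×0.94844/80) = 0.05156 + 3 × 0.02472 = 0.12574

0.1257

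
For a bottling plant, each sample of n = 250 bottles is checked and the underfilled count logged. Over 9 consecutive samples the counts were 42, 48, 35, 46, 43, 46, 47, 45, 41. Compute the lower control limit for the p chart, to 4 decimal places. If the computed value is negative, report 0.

0.1026

p̄ = Σdᵢ / (k·n) = 393 / (9 × 250) = 0.17467
LCL = p̄ − 3·√(p̄(1−p̄)/n) = 0.17467 − 3 × 0.02401 = 0.10263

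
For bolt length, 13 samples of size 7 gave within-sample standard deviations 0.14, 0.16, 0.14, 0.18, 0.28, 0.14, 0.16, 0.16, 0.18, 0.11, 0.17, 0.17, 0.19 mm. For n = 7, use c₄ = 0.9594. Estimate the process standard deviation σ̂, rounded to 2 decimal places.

s̄ = (0.14 + 0.16 + 0.14 + 0.18 + 0.28 + 0.14 + 0.16 + 0.16 + 0.18 + 0.11 + 0.17 + 0.17 + 0.19) / 13 = 0.1677
σ̂ = s̄ / c₄ = 0.1677 / 0.9594 = 0.1748

0.17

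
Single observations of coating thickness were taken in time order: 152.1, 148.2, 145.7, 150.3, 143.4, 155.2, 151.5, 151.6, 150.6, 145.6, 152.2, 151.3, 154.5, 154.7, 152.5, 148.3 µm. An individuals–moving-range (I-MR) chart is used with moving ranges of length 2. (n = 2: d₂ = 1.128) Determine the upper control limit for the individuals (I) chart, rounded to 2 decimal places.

160.55

X̄ = (152.1 + 148.2 + 145.7 + 150.3 + 143.4 + 155.2 + 151.5 + 151.6 + 150.6 + 145.6 + 152.2 + 151.3 + 154.5 + 154.7 + 152.5 + 148.3) / 16 = 150.4812
Moving ranges: 3.9, 2.5, 4.6, 6.9, 11.8, 3.7, 0.1, 1.0, 5.0, 6.6, 0.9, 3.2, 0.2, 2.2, 4.2; M̄R̄ = 56.8000 / 15 = 3.7867
UCL = X̄ + 3·M̄R̄/d₂ = 150.4812 + 3 × 3.7867 / 1.128 = 160.5522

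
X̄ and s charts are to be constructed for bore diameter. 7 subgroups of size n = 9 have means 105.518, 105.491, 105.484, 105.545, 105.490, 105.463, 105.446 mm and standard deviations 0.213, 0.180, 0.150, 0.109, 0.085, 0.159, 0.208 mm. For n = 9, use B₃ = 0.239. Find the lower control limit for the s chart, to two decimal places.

0.04

s̄ = (0.213 + 0.180 + 0.150 + 0.109 + 0.085 + 0.159 + 0.208) / 7 = 0.1577
LCL_s = B₃·s̄ = 0.239 × 0.1577 = 0.0377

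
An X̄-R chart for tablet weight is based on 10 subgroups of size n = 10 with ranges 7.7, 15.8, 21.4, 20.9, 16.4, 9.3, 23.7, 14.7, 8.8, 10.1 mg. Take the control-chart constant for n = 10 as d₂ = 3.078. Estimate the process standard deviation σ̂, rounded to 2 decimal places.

4.83

R̄ = (7.7 + 15.8 + 21.4 + 20.9 + 16.4 + 9.3 + 23.7 + 14.7 + 8.8 + 10.1) / 10 = 14.8800
σ̂ = R̄ / d₂ = 14.8800 / 3.078 = 4.8343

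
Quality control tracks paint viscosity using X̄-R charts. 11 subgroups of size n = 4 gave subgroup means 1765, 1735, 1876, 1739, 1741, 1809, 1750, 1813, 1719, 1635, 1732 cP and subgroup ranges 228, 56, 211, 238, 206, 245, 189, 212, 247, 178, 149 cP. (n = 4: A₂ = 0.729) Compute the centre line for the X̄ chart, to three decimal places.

1755.818

X̄̄ = (1765 + 1735 + 1876 + 1739 + 1741 + 1809 + 1750 + 1813 + 1719 + 1635 + 1732) / 11 = 19314.0000 / 11 = 1755.8182
CL = X̄̄ = 1755.8182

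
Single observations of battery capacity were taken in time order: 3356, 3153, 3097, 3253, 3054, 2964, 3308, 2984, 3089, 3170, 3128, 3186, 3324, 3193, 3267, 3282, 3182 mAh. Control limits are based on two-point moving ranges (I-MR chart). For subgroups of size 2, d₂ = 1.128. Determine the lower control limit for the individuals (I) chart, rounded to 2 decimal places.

X̄ = (3356 + 3153 + 3097 + 3253 + 3054 + 2964 + 3308 + 2984 + 3089 + 3170 + 3128 + 3186 + 3324 + 3193 + 3267 + 3282 + 3182) / 17 = 3175.8824
Moving ranges: 203, 56, 156, 199, 90, 344, 324, 105, 81, 42, 58, 138, 131, 74, 15, 100; M̄R̄ = 2116.0000 / 16 = 132.2500
LCL = X̄ − 3·M̄R̄/d₂ = 3175.8824 − 3 × 132.2500 / 1.128 = 2824.1536

2824.15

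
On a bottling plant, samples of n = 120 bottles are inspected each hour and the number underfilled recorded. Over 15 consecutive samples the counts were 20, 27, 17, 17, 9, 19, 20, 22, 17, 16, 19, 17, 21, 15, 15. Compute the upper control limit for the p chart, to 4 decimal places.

p̄ = Σdᵢ / (k·n) = 271 / (15 × 120) = 0.15056
UCL = p̄ + 3·√(p̄(1−p̄)/n) = 0.15056 + 3 × √(0.15056×0.84944/120) = 0.15056 + 3 × 0.03265 = 0.24849

0.2485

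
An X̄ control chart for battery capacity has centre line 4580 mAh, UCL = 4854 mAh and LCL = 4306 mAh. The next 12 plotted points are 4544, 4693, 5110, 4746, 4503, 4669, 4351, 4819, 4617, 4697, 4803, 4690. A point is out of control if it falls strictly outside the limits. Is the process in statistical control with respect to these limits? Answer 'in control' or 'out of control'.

Compare each point to [4306, 4854]: sample 3 = 5110 > UCL.

out of control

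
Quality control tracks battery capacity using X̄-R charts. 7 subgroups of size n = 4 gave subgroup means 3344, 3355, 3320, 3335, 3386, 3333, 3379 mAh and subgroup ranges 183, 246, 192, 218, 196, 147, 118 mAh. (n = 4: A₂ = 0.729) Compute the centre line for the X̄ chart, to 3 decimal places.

3350.286

X̄̄ = (3344 + 3355 + 3320 + 3335 + 3386 + 3333 + 3379) / 7 = 23452.0000 / 7 = 3350.2857
CL = X̄̄ = 3350.2857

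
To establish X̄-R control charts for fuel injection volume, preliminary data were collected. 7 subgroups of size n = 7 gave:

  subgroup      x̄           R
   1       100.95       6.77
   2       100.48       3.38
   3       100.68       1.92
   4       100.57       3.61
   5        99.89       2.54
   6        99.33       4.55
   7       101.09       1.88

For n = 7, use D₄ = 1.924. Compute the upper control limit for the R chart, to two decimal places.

6.78

R̄ = (6.77 + 3.38 + 1.92 + 3.61 + 2.54 + 4.55 + 1.88) / 7 = 24.6500 / 7 = 3.5214
UCL_R = D₄·R̄ = 1.924 × 3.5214 = 6.7752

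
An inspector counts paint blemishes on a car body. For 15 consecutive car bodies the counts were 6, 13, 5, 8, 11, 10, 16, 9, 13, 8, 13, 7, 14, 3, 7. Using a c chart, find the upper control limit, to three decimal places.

c̄ = (6 + 13 + 5 + 8 + 11 + 10 + 16 + 9 + 13 + 8 + 13 + 7 + 14 + 3 + 7) / 15 = 143 / 15 = 9.5333
UCL = c̄ + 3√c̄ = 9.5333 + 3 × √9.5333 = 9.5333 + 3 × 3.0876 = 18.7962

18.796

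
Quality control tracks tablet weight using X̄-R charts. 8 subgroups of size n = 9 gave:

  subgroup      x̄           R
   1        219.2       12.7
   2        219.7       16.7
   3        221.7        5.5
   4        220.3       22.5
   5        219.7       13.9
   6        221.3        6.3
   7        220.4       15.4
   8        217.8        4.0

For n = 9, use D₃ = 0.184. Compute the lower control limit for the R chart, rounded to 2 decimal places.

R̄ = (12.7 + 16.7 + 5.5 + 22.5 + 13.9 + 6.3 + 15.4 + 4.0) / 8 = 97.0000 / 8 = 12.1250
LCL_R = D₃·R̄ = 0.184 × 12.1250 = 2.2310

2.23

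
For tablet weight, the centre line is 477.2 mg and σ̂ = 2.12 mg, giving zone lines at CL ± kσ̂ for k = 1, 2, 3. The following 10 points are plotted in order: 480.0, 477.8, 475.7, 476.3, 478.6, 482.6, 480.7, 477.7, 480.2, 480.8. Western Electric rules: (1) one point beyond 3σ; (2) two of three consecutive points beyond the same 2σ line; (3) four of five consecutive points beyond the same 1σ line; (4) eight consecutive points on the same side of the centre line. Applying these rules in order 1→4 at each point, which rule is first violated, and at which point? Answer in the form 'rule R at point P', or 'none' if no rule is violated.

Zone of each point (C = within 1σ̂, B = 1σ̂–2σ̂, A = 2σ̂–3σ̂, * = beyond 3σ̂; sign = side of CL): 1:+B, 2:+C, 3:-C, 4:-C, 5:+C, 6:+A, 7:+B, 8:+C, 9:+B, 10:+B
Rule 3 (four of five consecutive points beyond the same 1σ limit) is satisfied at point 10.

rule 3 at point 10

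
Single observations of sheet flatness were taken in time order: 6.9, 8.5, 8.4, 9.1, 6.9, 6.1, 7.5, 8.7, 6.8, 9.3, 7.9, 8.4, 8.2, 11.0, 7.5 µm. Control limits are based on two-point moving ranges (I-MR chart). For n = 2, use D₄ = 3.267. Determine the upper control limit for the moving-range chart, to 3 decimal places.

4.854

Moving ranges: 1.6, 0.1, 0.7, 2.2, 0.8, 1.4, 1.2, 1.9, 2.5, 1.4, 0.5, 0.2, 2.8, 3.5; M̄R̄ = 20.8000 / 14 = 1.4857
UCL_MR = D₄·M̄R̄ = 3.267 × 1.4857 = 4.8538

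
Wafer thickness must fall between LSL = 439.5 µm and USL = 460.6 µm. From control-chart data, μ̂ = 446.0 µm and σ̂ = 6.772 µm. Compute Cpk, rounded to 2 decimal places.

0.32

Cpu = (USL − μ̂) / (3σ̂) = (460.6 − 446.0) / (3 × 6.772) = 0.7186; Cpl = (μ̂ − LSL) / (3σ̂) = (446.0 − 439.5) / (3 × 6.772) = 0.3199; Cpk = min(Cpu, Cpl) = 0.3199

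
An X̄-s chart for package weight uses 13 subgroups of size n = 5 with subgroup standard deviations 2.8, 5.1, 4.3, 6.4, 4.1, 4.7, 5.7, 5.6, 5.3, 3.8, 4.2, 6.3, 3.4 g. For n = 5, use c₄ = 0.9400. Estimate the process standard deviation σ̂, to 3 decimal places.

s̄ = (2.8 + 5.1 + 4.3 + 6.4 + 4.1 + 4.7 + 5.7 + 5.6 + 5.3 + 3.8 + 4.2 + 6.3 + 3.4) / 13 = 4.7462
σ̂ = s̄ / c₄ = 4.7462 / 0.9400 = 5.0491

5.049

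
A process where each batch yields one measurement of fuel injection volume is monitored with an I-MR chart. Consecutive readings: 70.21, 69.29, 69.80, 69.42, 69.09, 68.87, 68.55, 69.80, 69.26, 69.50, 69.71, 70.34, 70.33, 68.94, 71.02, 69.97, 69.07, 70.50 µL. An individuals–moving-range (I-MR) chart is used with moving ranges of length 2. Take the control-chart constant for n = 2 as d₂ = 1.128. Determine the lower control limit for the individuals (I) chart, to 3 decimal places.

X̄ = (70.21 + 69.29 + 69.80 + 69.42 + 69.09 + 68.87 + 68.55 + 69.80 + 69.26 + 69.50 + 69.71 + 70.34 + 70.33 + 68.94 + 71.02 + 69.97 + 69.07 + 70.50) / 18 = 69.6483
Moving ranges: 0.92, 0.51, 0.38, 0.33, 0.22, 0.32, 1.25, 0.54, 0.24, 0.21, 0.63, 0.01, 1.39, 2.08, 1.05, 0.90, 1.43; M̄R̄ = 12.4100 / 17 = 0.7300
LCL = X̄ − 3·M̄R̄/d₂ = 69.6483 − 3 × 0.7300 / 1.128 = 67.7068

67.707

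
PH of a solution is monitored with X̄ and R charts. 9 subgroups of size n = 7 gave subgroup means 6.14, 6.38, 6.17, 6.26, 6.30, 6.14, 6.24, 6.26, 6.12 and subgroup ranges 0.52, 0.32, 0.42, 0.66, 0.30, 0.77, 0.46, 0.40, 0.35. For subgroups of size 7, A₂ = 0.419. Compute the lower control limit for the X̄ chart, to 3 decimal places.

6.028

X̄̄ = (6.14 + 6.38 + 6.17 + 6.26 + 6.30 + 6.14 + 6.24 + 6.26 + 6.12) / 9 = 56.0100 / 9 = 6.2233
R̄ = (0.52 + 0.32 + 0.42 + 0.66 + 0.30 + 0.77 + 0.46 + 0.40 + 0.35) / 9 = 4.2000 / 9 = 0.4667
LCL = X̄̄ − A₂·R̄ = 6.2233 − 0.419 × 0.4667 = 6.0278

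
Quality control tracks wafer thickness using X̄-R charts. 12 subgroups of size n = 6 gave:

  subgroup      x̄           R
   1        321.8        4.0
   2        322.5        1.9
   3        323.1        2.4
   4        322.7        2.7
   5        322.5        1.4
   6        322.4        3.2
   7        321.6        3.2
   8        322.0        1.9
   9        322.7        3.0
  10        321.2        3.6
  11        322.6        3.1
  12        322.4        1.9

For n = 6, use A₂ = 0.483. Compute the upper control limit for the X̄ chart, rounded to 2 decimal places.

323.59

X̄̄ = (321.8 + 322.5 + 323.1 + 322.7 + 322.5 + 322.4 + 321.6 + 322.0 + 322.7 + 321.2 + 322.6 + 322.4) / 12 = 3867.5000 / 12 = 322.2917
R̄ = (4.0 + 1.9 + 2.4 + 2.7 + 1.4 + 3.2 + 3.2 + 1.9 + 3.0 + 3.6 + 3.1 + 1.9) / 12 = 32.3000 / 12 = 2.6917
UCL = X̄̄ + A₂·R̄ = 322.2917 + 0.483 × 2.6917 = 323.5917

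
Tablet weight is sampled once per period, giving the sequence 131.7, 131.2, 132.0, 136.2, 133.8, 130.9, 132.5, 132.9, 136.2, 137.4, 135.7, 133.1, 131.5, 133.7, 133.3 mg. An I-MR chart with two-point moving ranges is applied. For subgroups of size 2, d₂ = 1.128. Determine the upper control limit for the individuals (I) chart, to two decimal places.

X̄ = (131.7 + 131.2 + 132.0 + 136.2 + 133.8 + 130.9 + 132.5 + 132.9 + 136.2 + 137.4 + 135.7 + 133.1 + 131.5 + 133.7 + 133.3) / 15 = 133.4733
Moving ranges: 0.5, 0.8, 4.2, 2.4, 2.9, 1.6, 0.4, 3.3, 1.2, 1.7, 2.6, 1.6, 2.2, 0.4; M̄R̄ = 25.8000 / 14 = 1.8429
UCL = X̄ + 3·M̄R̄/d₂ = 133.4733 + 3 × 1.8429 / 1.128 = 138.3745

138.37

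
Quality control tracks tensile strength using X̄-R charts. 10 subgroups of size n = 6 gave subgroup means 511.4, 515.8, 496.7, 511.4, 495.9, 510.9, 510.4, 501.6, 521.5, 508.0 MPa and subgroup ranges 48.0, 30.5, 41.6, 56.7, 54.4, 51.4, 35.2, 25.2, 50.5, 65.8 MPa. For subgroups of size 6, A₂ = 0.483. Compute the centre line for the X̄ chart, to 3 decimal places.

508.360

X̄̄ = (511.4 + 515.8 + 496.7 + 511.4 + 495.9 + 510.9 + 510.4 + 501.6 + 521.5 + 508.0) / 10 = 5083.6000 / 10 = 508.3600
CL = X̄̄ = 508.3600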